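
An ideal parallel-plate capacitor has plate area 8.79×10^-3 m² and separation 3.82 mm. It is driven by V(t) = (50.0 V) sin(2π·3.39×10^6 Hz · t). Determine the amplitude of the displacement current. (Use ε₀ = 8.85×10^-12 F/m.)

The displacement current equals the conduction current C dV/dt, which peaks at C V₀ ω.
With C = ε₀A/d = (8.85×10^-12)(8.79×10^-3)/(3.82×10^-3) = 2.036×10^-11 F and ω = 2πf = 2.130×10^7 rad/s, I_d,max = (2.036×10^-11)(50.0)(2.130×10^7) = 0.0217 A.

0.0217 A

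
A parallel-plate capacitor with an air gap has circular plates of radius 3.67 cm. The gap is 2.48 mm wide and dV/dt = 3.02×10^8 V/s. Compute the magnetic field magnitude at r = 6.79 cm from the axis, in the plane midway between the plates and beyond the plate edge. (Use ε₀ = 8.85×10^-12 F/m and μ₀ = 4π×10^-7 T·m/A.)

1.34×10^-8 T

With E = V/d, dE/dt = 1.218×10^11 V/(m·s) and πR² = 4.231×10^-3 m², giving I_d = ε₀ πR² dE/dt = 4.561×10^-3 A.
With r > R the enclosed displacement current is the full I_d; B = μ₀ I_d / (2πr) = 1.34×10^-8 T.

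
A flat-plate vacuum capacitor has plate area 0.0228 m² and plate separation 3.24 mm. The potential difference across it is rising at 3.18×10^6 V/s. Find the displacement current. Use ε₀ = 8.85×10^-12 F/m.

1.98×10^-4 A

E = V/d so dE/dt = (dV/dt)/d = 9.815×10^8 V/(m·s), and I_d = ε₀ A dE/dt = (8.85×10^-12)(0.0228)(9.815×10^8) = 1.98×10^-4 A.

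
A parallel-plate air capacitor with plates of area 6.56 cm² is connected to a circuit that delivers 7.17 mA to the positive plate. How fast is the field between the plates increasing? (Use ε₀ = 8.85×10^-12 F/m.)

Charge continuity gives I_d = I = 7.17×10^-3 A between the plates.
Then dE/dt = I_d/(ε₀A) = 1.24×10^12 V/(m·s).

1.24×10^12 V/(m·s)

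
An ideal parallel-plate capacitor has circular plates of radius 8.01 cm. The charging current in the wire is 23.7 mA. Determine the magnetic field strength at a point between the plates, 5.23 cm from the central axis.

3.86×10^-8 T

Between the plates the displacement current equals the wire current: I_d = 23.7 mA = 0.0237 A.
An Ampèrian loop of radius r encloses a fraction (r/R)² of I_d. Then B·2πr = μ₀ I_d (r/R)², giving B = μ₀ I_d r/(2πR²) = 3.86×10^-8 T.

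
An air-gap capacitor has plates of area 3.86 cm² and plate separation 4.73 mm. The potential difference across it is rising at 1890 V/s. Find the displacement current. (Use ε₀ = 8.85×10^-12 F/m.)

1.36×10^-9 A

C = ε₀A/d = (8.85×10^-12)(3.86×10^-4)/(4.73×10^-3) = 7.222×10^-13 F.
I_d = C dV/dt = (7.222×10^-13)(1890) = 1.36×10^-9 A.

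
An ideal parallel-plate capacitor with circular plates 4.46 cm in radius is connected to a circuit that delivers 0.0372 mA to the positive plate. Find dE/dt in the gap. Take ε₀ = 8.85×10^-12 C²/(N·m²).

6.73×10^8 V/(m·s)

The displacement current between the plates equals the conduction current, I_d = 0.0372 mA.
Since I_d = ε₀ A dE/dt, dE/dt = I_d/(ε₀A) = (3.72×10^-5)/((8.85×10^-12)(6.249×10^-3)) = 6.73×10^8 V/(m·s).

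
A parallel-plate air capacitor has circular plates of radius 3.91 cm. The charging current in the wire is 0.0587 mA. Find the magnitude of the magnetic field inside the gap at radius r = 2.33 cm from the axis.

1.79×10^-10 T

No conduction current crosses the gap, so I_d there equals the 5.87×10^-5 A in the leads.
For r < R the Ampère–Maxwell law gives B(2πr) = μ₀ I_d (r²/R²), so B = μ₀ I_d r/(2πR²) = (4π×10^-7)(5.87×10^-5)(0.0233)/(2π·0.0391²) = 1.79×10^-10 T.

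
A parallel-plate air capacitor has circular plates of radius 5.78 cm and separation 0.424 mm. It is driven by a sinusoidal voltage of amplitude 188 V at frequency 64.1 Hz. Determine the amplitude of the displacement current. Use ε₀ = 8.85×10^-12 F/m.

1.66×10^-5 A

The displacement current equals the conduction current C dV/dt, which peaks at C V₀ ω.
With C = ε₀A/d = (8.85×10^-12)(0.01050)/(4.24×10^-4) = 2.192×10^-10 F and ω = 2πf = 402.8 rad/s, I_d,max = (2.192×10^-10)(188)(402.8) = 1.66×10^-5 A.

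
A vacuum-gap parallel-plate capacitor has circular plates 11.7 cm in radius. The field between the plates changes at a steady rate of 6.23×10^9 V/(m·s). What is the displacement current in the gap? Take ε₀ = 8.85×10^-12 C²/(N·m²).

2.37×10^-3 A

With a uniform field, Φ_E = EA, so I_d = ε₀ A dE/dt = 2.37×10^-3 A.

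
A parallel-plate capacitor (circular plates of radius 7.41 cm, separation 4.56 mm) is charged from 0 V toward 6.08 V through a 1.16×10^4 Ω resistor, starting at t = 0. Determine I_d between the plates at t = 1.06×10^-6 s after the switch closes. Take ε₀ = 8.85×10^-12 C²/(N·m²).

C = ε₀A/d = (8.85×10^-12)(0.01725)/(4.56×10^-3) = 3.348×10^-11 F and τ = RC = 3.884×10^-7 s. I_d in the gap equals the RC charging current.
I_d(t) = (V₀/R) e^(−t/τ) = 5.241×10^-4 · e^(−2.729) = 3.42×10^-5 A.

3.42×10^-5 A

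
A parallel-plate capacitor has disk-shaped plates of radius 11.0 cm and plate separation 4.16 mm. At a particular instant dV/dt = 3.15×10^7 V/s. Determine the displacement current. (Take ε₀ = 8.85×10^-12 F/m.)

2.55×10^-3 A

The displacement current equals the charging current C dV/dt. With C = ε₀A/d = (8.85×10^-12)(0.03801)/(4.16×10^-3) = 8.086×10^-11 F, I_d = (8.086×10^-11)(3.15×10^7) = 2.55×10^-3 A.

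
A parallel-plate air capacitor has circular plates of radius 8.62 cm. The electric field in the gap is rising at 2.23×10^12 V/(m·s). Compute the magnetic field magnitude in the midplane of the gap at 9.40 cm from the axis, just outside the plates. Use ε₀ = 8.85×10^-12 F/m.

I_d = ε₀ dΦ_E/dt = ε₀ πR² (dE/dt) = (8.85×10^-12)(0.02334)(2.23×10^12) = 0.4606 A through the full plate area.
Outside the plates the loop encloses all of I_d, so B·2πr = μ₀ I_d and B = 9.80×10^-7 T.

9.80×10^-7 T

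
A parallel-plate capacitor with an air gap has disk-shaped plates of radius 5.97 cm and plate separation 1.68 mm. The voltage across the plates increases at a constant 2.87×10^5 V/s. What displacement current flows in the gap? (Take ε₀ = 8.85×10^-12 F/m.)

1.69×10^-5 A

The displacement current equals the charging current C dV/dt. With C = ε₀A/d = (8.85×10^-12)(0.01120)/(1.68×10^-3) = 5.900×10^-11 F, I_d = (5.900×10^-11)(2.87×10^5) = 1.69×10^-5 A.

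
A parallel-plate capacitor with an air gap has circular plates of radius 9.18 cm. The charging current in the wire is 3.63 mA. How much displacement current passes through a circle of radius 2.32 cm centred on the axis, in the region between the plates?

No conduction current crosses the gap, so I_d there equals the 3.63×10^-3 A in the leads.
The field is uniform, so I_d,enc = I_d (r/R)² = (3.63×10^-3)(2.32/9.18)² = 2.32×10^-4 A.

2.32×10^-4 A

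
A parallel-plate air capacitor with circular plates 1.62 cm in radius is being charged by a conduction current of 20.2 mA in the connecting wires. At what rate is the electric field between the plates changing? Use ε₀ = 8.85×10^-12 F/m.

2.77×10^12 V/(m·s)

The displacement current between the plates equals the conduction current, I_d = 20.2 mA.
Inverting I_d = ε₀ A dE/dt gives dE/dt = 0.0202 / (8.85×10^-12 · 8.245×10^-4) = 2.77×10^12 V/(m·s).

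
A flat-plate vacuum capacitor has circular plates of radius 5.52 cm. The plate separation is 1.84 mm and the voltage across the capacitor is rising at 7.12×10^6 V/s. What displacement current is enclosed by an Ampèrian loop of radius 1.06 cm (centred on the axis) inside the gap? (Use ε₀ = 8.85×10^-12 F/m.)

With E = V/d, dE/dt = 3.870×10^9 V/(m·s) and πR² = 9.573×10^-3 m², giving I_d = ε₀ πR² dE/dt = 3.279×10^-4 A.
Through an area πr² the displacement current is I_d·(πr²/πR²) = I_d (r/R)² = 1.21×10^-5 A.

1.21×10^-5 A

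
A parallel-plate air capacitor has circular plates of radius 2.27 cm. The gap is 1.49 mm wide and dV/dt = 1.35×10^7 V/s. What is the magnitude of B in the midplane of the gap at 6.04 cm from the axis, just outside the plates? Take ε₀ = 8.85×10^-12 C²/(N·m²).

4.30×10^-10 T

I_d = C dV/dt with C = ε₀πR²/d = 9.616×10^-12 F, so I_d = (9.616×10^-12)(1.35×10^7) = 1.298×10^-4 A.
Outside the plates the loop encloses all of I_d, so B·2πr = μ₀ I_d and B = 4.30×10^-10 T.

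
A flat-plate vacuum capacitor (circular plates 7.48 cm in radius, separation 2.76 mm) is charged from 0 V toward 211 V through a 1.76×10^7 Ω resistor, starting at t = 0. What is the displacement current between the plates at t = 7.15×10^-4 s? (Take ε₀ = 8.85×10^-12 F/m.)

C = ε₀A/d = (8.85×10^-12)(0.01758)/(2.76×10^-3) = 5.637×10^-11 F, so τ = RC = 9.921×10^-4 s.
The conduction current is I(t) = (V₀/R) e^(−t/τ), and the displacement current between the plates equals it.
t/τ = 0.7207; I_d = (211/1.76×10^7) · e^(−0.7207) = (1.199×10^-5)(0.4864) = 5.83×10^-6 A.

5.83×10^-6 A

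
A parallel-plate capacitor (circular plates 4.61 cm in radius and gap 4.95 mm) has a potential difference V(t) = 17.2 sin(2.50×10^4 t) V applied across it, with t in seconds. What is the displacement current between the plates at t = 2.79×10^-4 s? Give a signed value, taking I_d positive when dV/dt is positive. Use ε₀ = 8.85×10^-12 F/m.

3.95×10^-6 A

dV/dt = (17.2)(2.50×10^4)·cos(6.975) = 3.311×10^5 V/s.
I_d = C dV/dt with C = ε₀A/d = (8.85×10^-12)(6.677×10^-3)/(4.95×10^-3) = 1.194×10^-11 F, so I_d = (1.194×10^-11)(3.311×10^5) = 3.95×10^-6 A.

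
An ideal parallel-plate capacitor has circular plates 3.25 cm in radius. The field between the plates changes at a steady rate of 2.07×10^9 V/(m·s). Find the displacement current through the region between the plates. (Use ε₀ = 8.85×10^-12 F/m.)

6.08×10^-5 A

The displacement current is ε₀ times dΦ_E/dt = ε₀ A dE/dt = (8.85×10^-12)(3.318×10^-3)(2.07×10^9) = 6.08×10^-5 A.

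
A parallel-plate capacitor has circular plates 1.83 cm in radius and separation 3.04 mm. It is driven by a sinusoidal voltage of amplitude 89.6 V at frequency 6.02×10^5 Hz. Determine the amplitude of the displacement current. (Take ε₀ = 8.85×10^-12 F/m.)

C = ε₀A/d = (8.85×10^-12)(1.052×10^-3)/(3.04×10^-3) = 3.063×10^-12 F; ω = 2πf = 3.782×10^6 rad/s.
I_d = C dV/dt, so |I_d|_max = C V₀ ω = (3.063×10^-12)(89.6)(3.782×10^6) = 1.04×10^-3 A.

1.04×10^-3 A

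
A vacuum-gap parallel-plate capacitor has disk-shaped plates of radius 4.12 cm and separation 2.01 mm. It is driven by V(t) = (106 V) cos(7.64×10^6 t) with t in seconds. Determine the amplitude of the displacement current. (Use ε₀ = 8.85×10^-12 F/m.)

(dE/dt)_max = V₀ω/d = 4.029×10^11 V/(m·s); ω = 7.64×10^6 rad/s.
I_d,max = ε₀ A (dE/dt)_max = (8.85×10^-12)(5.333×10^-3)(4.029×10^11) = 0.0190 A.

0.0190 A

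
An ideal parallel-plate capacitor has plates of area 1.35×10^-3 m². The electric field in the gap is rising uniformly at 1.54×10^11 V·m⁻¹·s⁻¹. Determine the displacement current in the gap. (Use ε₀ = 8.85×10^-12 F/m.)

1.84×10^-3 A

I_d = ε₀ A (dE/dt) = (8.85×10^-12)(1.35×10^-3 m²)(1.54×10^11) = 1.84×10^-3 A.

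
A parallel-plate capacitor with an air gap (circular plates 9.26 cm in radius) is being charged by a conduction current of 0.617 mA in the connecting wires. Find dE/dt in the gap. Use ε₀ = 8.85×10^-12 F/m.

2.59×10^9 V/(m·s)

The displacement current between the plates equals the conduction current, I_d = 0.617 mA.
Since I_d = ε₀ A dE/dt, dE/dt = I_d/(ε₀A) = (6.17×10^-4)/((8.85×10^-12)(0.02694)) = 2.59×10^9 V/(m·s).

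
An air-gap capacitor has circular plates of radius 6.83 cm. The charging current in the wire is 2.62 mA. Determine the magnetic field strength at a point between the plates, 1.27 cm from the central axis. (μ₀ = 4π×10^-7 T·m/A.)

No conduction current crosses the gap, so I_d there equals the 2.62×10^-3 A in the leads.
For r < R the Ampère–Maxwell law gives B(2πr) = μ₀ I_d (r²/R²), so B = μ₀ I_d r/(2πR²) = (4π×10^-7)(2.62×10^-3)(0.0127)/(2π·0.0683²) = 1.43×10^-9 T.

1.43×10^-9 T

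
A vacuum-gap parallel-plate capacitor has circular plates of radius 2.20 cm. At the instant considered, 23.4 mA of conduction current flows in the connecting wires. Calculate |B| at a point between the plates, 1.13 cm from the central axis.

1.09×10^-7 T

Between the plates the displacement current equals the wire current: I_d = 23.4 mA = 0.0234 A.
∮B·dl = μ₀ I_d,enc with I_d,enc = I_d r²/R² = 6.173×10^-3 A; so B = μ₀ I_d,enc/(2πr) = 1.09×10^-7 T.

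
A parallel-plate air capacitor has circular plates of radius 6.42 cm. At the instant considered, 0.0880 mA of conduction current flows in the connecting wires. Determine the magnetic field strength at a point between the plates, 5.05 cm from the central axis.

2.16×10^-10 T

Between the plates the displacement current equals the wire current: I_d = 0.0880 mA = 8.80×10^-5 A.
An Ampèrian loop of radius r encloses a fraction (r/R)² of I_d. Then B·2πr = μ₀ I_d (r/R)², giving B = μ₀ I_d r/(2πR²) = 2.16×10^-10 T.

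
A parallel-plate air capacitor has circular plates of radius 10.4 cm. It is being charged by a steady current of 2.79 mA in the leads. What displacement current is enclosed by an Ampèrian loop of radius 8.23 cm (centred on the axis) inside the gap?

Between the plates the displacement current equals the wire current: I_d = 2.79 mA = 2.79×10^-3 A.
Since J_d is uniform, the enclosed fraction is (r/R)² = 0.6262, giving I_d,enc = 1.75×10^-3 A.

1.75×10^-3 A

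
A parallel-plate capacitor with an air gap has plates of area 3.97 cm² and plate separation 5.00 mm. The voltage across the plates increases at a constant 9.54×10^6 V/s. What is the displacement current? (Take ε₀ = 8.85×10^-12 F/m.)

6.70×10^-6 A

The field between the plates is E = V/d, so dE/dt = (9.54×10^6)/(5.00×10^-3 m) = 1.908×10^9 V/(m·s).
I_d = ε₀ A (dE/dt) = (8.85×10^-12)(3.97×10^-4)(1.908×10^9) = 6.70×10^-6 A.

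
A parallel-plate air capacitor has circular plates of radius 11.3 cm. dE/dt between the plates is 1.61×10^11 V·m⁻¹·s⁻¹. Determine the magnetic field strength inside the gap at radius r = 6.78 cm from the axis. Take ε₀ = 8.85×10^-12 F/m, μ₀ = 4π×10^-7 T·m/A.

6.07×10^-8 T

Through the whole plate area (πR² = 0.04011 m²), I_d = ε₀ πR² dE/dt = 0.05715 A.
An Ampèrian loop of radius r encloses a fraction (r/R)² of I_d. Then B·2πr = μ₀ I_d (r/R)², giving B = μ₀ I_d r/(2πR²) = 6.07×10^-8 T.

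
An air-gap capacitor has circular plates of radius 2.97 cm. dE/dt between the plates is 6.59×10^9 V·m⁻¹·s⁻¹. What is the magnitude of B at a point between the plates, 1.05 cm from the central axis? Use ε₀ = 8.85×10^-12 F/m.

3.85×10^-10 T

Total displacement current: I_d = ε₀(πR²)(dE/dt) = (8.85×10^-12)(2.771×10^-3)(6.59×10^9) = 1.616×10^-4 A.
∮B·dl = μ₀ I_d,enc with I_d,enc = I_d r²/R² = 2.020×10^-5 A; so B = μ₀ I_d,enc/(2πr) = 3.85×10^-10 T.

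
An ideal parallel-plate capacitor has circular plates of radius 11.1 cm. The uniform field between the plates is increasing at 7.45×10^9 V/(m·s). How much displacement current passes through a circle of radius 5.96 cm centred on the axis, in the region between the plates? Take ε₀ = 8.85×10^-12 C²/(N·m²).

7.36×10^-4 A

Through the whole plate area (πR² = 0.03871 m²), I_d = ε₀ πR² dE/dt = 2.552×10^-3 A.
Through an area πr² the displacement current is I_d·(πr²/πR²) = I_d (r/R)² = 7.36×10^-4 A.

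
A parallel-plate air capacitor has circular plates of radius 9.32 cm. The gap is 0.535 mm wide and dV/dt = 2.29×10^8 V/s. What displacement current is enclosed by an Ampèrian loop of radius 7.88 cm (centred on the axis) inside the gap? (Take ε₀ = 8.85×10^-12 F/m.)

dE/dt = (dV/dt)/d = 4.280×10^11 V/(m·s); I_d = ε₀(πR²)(dE/dt) = (8.85×10^-12)(0.02729)(4.280×10^11) = 0.1034 A.
The field is uniform, so I_d,enc = I_d (r/R)² = (0.1034)(7.88/9.32)² = 0.0739 A.

0.0739 A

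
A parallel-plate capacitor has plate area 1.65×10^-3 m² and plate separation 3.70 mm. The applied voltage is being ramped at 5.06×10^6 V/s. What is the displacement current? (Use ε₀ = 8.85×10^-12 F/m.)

The field between the plates is E = V/d, so dE/dt = (5.06×10^6)/(3.70×10^-3 m) = 1.368×10^9 V/(m·s).
I_d = ε₀ A (dE/dt) = (8.85×10^-12)(1.65×10^-3)(1.368×10^9) = 2.00×10^-5 A.

2.00×10^-5 A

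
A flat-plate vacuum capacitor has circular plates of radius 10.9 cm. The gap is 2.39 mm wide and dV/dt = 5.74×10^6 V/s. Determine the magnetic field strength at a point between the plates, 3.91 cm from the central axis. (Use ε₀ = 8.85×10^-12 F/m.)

5.22×10^-10 T

With E = V/d, dE/dt = 2.402×10^9 V/(m·s) and πR² = 0.03733 m², giving I_d = ε₀ πR² dE/dt = 7.935×10^-4 A.
For r < R the Ampère–Maxwell law gives B(2πr) = μ₀ I_d (r²/R²), so B = μ₀ I_d r/(2πR²) = (4π×10^-7)(7.935×10^-4)(0.0391)/(2π·0.109²) = 5.22×10^-10 T.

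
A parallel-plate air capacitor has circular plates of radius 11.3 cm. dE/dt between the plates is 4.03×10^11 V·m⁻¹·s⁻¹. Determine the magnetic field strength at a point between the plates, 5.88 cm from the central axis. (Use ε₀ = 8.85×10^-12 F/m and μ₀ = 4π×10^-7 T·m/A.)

1.32×10^-7 T

Total displacement current: I_d = ε₀(πR²)(dE/dt) = (8.85×10^-12)(0.04011)(4.03×10^11) = 0.1431 A.
∮B·dl = μ₀ I_d,enc with I_d,enc = I_d r²/R² = 0.03875 A; so B = μ₀ I_d,enc/(2πr) = 1.32×10^-7 T.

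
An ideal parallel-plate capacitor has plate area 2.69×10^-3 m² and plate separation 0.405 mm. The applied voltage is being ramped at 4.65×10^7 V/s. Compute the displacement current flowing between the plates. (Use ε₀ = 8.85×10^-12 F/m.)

C = ε₀A/d = (8.85×10^-12)(2.69×10^-3)/(4.05×10^-4) = 5.878×10^-11 F.
I_d = C dV/dt = (5.878×10^-11)(4.65×10^7) = 2.73×10^-3 A.

2.73×10^-3 A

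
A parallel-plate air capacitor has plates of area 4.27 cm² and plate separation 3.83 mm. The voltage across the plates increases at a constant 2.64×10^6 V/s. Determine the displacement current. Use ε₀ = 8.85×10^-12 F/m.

2.60×10^-6 A

The field between the plates is E = V/d, so dE/dt = (2.64×10^6)/(3.83×10^-3 m) = 6.893×10^8 V/(m·s).
I_d = ε₀ A (dE/dt) = (8.85×10^-12)(4.27×10^-4)(6.893×10^8) = 2.60×10^-6 A.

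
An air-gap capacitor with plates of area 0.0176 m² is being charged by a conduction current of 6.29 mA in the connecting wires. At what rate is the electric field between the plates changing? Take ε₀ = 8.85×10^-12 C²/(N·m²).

4.04×10^10 V/(m·s)

By continuity, I_d in the gap equals the 6.29 mA flowing in the wire.
Since I_d = ε₀ A dE/dt, dE/dt = I_d/(ε₀A) = (6.29×10^-3)/((8.85×10^-12)(0.0176)) = 4.04×10^10 V/(m·s).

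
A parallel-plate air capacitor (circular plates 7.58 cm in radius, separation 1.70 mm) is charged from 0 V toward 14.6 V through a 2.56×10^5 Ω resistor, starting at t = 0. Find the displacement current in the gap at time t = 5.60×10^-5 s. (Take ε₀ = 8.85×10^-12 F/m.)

C = ε₀A/d = (8.85×10^-12)(0.01805)/(1.70×10^-3) = 9.397×10^-11 F, so τ = RC = 2.406×10^-5 s.
The conduction current is I(t) = (V₀/R) e^(−t/τ), and the displacement current between the plates equals it.
t/τ = 2.328; I_d = (14.6/2.56×10^5) · e^(−2.328) = (5.703×10^-5)(0.09749) = 5.56×10^-6 A.

5.56×10^-6 A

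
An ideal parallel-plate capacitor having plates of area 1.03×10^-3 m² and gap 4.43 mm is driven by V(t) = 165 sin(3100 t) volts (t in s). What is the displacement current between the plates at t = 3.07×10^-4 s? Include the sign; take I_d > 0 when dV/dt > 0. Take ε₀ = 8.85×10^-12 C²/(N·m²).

C = ε₀A/d = (8.85×10^-12)(1.03×10^-3)/(4.43×10^-3) = 2.058×10^-12 F. dV/dt = V₀ω·cos(ωt); at ωt = 0.9517 rad this factor is 0.5803.
I_d = C dV/dt = (2.058×10^-12)(165)(3100)(0.5803) = 6.11×10^-7 A.

6.11×10^-7 A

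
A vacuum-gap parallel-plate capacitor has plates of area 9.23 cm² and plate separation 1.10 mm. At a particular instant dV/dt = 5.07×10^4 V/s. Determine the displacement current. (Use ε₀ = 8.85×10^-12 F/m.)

3.76×10^-7 A

The field between the plates is E = V/d, so dE/dt = (5.07×10^4)/(1.10×10^-3 m) = 4.609×10^7 V/(m·s).
I_d = ε₀ A (dE/dt) = (8.85×10^-12)(9.23×10^-4)(4.609×10^7) = 3.76×10^-7 A.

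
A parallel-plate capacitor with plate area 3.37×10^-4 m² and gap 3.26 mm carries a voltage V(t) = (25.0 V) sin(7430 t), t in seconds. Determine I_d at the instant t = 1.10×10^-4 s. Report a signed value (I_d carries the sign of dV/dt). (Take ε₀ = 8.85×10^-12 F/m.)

1.16×10^-7 A

C = ε₀A/d = (8.85×10^-12)(3.37×10^-4)/(3.26×10^-3) = 9.149×10^-13 F. dV/dt = V₀ω·cos(ωt); at ωt = 0.8173 rad this factor is 0.6842.
I_d = C dV/dt = (9.149×10^-13)(25.0)(7430)(0.6842) = 1.16×10^-7 A.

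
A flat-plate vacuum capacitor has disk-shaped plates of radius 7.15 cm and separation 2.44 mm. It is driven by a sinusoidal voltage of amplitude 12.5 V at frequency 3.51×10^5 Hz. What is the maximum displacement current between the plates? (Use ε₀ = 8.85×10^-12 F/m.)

C = ε₀A/d = (8.85×10^-12)(0.01606)/(2.44×10^-3) = 5.825×10^-11 F; ω = 2πf = 2.205×10^6 rad/s.
I_d = C dV/dt, so |I_d|_max = C V₀ ω = (5.825×10^-11)(12.5)(2.205×10^6) = 1.61×10^-3 A.

1.61×10^-3 A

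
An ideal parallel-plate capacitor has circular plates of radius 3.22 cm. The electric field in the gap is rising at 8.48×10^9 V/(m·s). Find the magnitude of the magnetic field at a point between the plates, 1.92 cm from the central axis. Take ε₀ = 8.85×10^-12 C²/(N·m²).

Total displacement current: I_d = ε₀(πR²)(dE/dt) = (8.85×10^-12)(3.257×10^-3)(8.48×10^9) = 2.444×10^-4 A.
∮B·dl = μ₀ I_d,enc with I_d,enc = I_d r²/R² = 8.689×10^-5 A; so B = μ₀ I_d,enc/(2πr) = 9.05×10^-10 T.

9.05×10^-10 T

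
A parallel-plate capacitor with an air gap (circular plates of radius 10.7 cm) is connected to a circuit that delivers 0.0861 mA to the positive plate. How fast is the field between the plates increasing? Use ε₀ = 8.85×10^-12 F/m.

2.70×10^8 V/(m·s)

Charge continuity gives I_d = I = 8.61×10^-5 A between the plates.
Since I_d = ε₀ A dE/dt, dE/dt = I_d/(ε₀A) = (8.61×10^-5)/((8.85×10^-12)(0.03597)) = 2.70×10^8 V/(m·s).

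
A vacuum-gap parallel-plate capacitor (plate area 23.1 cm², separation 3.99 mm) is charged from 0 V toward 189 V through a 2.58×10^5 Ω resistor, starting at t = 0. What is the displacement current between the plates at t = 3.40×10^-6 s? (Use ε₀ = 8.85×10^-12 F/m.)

5.60×10^-5 A

C = ε₀A/d = (8.85×10^-12)(2.31×10^-3)/(3.99×10^-3) = 5.124×10^-12 F and τ = RC = 1.322×10^-6 s. I_d in the gap equals the RC charging current.
I_d(t) = (V₀/R) e^(−t/τ) = 7.326×10^-4 · e^(−2.572) = 5.60×10^-5 A.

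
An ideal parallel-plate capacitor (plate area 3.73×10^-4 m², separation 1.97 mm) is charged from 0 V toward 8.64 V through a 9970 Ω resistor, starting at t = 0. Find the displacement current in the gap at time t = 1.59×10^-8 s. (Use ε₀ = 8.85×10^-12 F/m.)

3.35×10^-4 A

C = ε₀A/d = (8.85×10^-12)(3.73×10^-4)/(1.97×10^-3) = 1.676×10^-12 F, so τ = RC = 1.671×10^-8 s.
The conduction current is I(t) = (V₀/R) e^(−t/τ), and the displacement current between the plates equals it.
t/τ = 0.9515; I_d = (8.64/9970) · e^(−0.9515) = (8.666×10^-4)(0.3862) = 3.35×10^-4 A.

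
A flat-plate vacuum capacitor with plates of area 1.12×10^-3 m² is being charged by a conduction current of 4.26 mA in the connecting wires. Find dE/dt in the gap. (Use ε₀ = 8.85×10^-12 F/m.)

4.30×10^11 V/(m·s)

By continuity, I_d in the gap equals the 4.26 mA flowing in the wire.
Then dE/dt = I_d/(ε₀A) = 4.30×10^11 V/(m·s).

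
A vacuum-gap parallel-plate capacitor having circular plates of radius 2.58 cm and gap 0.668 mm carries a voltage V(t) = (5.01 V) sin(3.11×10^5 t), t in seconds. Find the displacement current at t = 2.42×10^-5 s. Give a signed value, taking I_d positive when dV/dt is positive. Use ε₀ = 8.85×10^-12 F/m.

1.39×10^-5 A

C = ε₀A/d = (8.85×10^-12)(2.091×10^-3)/(6.68×10^-4) = 2.770×10^-11 F. dV/dt = V₀ω·cos(ωt); at ωt = 7.5262 rad this factor is 0.3219.
I_d = C dV/dt = (2.770×10^-11)(5.01)(3.11×10^5)(0.3219) = 1.39×10^-5 A.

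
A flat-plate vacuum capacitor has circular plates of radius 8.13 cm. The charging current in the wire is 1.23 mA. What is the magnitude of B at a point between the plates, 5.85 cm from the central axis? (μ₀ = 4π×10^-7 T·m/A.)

No conduction current crosses the gap, so I_d there equals the 1.23×10^-3 A in the leads.
For r < R the Ampère–Maxwell law gives B(2πr) = μ₀ I_d (r²/R²), so B = μ₀ I_d r/(2πR²) = (4π×10^-7)(1.23×10^-3)(0.0585)/(2π·0.0813²) = 2.18×10^-9 T.

2.18×10^-9 T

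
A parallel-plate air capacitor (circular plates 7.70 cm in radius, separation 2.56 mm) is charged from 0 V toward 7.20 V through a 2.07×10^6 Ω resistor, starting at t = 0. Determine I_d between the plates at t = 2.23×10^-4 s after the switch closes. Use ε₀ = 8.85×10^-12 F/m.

C = ε₀A/d = (8.85×10^-12)(0.01863)/(2.56×10^-3) = 6.440×10^-11 F and τ = RC = 1.333×10^-4 s. I_d in the gap equals the RC charging current.
I_d(t) = (V₀/R) e^(−t/τ) = 3.478×10^-6 · e^(−1.673) = 6.53×10^-7 A.

6.53×10^-7 A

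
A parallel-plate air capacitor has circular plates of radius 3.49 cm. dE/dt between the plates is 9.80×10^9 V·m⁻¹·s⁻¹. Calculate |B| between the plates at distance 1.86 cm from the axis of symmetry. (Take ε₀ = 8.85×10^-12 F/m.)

1.01×10^-9 T

I_d = ε₀ dΦ_E/dt = ε₀ πR² (dE/dt) = (8.85×10^-12)(3.826×10^-3)(9.80×10^9) = 3.318×10^-4 A through the full plate area.
For r < R the Ampère–Maxwell law gives B(2πr) = μ₀ I_d (r²/R²), so B = μ₀ I_d r/(2πR²) = (4π×10^-7)(3.318×10^-4)(0.0186)/(2π·0.0349²) = 1.01×10^-9 T.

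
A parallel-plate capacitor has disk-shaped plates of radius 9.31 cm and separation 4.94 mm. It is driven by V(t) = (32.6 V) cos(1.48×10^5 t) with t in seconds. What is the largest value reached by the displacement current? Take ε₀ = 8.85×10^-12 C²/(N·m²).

2.35×10^-4 A

C = ε₀A/d = (8.85×10^-12)(0.02723)/(4.94×10^-3) = 4.878×10^-11 F; ω = 1.48×10^5 rad/s.
I_d = C dV/dt, so |I_d|_max = C V₀ ω = (4.878×10^-11)(32.6)(1.48×10^5) = 2.35×10^-4 A.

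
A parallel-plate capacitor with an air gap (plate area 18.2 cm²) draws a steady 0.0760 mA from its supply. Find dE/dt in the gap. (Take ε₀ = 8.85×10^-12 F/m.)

4.72×10^9 V/(m·s)

Charge continuity gives I_d = I = 7.60×10^-5 A between the plates.
Since I_d = ε₀ A dE/dt, dE/dt = I_d/(ε₀A) = (7.60×10^-5)/((8.85×10^-12)(1.82×10^-3)) = 4.72×10^9 V/(m·s).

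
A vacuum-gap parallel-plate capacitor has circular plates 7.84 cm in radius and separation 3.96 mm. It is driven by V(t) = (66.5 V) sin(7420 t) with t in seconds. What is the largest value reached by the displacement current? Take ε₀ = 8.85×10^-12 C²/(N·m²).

C = ε₀A/d = (8.85×10^-12)(0.01931)/(3.96×10^-3) = 4.315×10^-11 F; ω = 7420 rad/s.
I_d = C dV/dt, so |I_d|_max = C V₀ ω = (4.315×10^-11)(66.5)(7420) = 2.13×10^-5 A.

2.13×10^-5 A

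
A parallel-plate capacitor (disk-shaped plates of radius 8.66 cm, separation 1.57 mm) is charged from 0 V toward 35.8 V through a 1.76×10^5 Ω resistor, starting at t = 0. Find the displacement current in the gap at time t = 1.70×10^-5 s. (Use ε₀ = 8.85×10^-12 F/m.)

9.83×10^-5 A

C = ε₀A/d = (8.85×10^-12)(0.02356)/(1.57×10^-3) = 1.328×10^-10 F and τ = RC = 2.337×10^-5 s. I_d in the gap equals the RC charging current.
I_d(t) = (V₀/R) e^(−t/τ) = 2.034×10^-4 · e^(−0.7274) = 9.83×10^-5 A.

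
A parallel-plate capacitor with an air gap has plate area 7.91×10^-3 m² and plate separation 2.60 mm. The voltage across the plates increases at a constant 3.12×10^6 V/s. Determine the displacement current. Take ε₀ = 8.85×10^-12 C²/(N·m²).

8.40×10^-5 A

C = ε₀A/d = (8.85×10^-12)(7.91×10^-3)/(2.60×10^-3) = 2.692×10^-11 F.
I_d = C dV/dt = (2.692×10^-11)(3.12×10^6) = 8.40×10^-5 A.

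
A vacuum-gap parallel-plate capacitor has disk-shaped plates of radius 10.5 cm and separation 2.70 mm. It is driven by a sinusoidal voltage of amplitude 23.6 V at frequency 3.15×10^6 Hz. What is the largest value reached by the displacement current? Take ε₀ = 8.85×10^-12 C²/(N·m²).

The displacement current equals the conduction current C dV/dt, which peaks at C V₀ ω.
With C = ε₀A/d = (8.85×10^-12)(0.03464)/(2.70×10^-3) = 1.135×10^-10 F and ω = 2πf = 1.979×10^7 rad/s, I_d,max = (1.135×10^-10)(23.6)(1.979×10^7) = 0.0530 A.

0.0530 A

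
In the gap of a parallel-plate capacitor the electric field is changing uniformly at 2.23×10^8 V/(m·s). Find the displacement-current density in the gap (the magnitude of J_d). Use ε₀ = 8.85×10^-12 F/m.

1.97×10^-3 A/m²

J_d = ε₀ dE/dt = (8.85×10^-12)(2.23×10^8) = 1.97×10^-3 A/m².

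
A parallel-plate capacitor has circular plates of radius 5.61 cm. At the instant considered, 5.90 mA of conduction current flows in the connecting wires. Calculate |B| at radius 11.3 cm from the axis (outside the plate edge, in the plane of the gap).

1.04×10^-8 T

Between the plates the displacement current equals the wire current: I_d = 5.90 mA = 5.90×10^-3 A.
For r ≥ R the full I_d is enclosed: B = μ₀ I_d/(2πr) = (4π×10^-7)(5.90×10^-3)/(2π·0.113) = 1.04×10^-8 T.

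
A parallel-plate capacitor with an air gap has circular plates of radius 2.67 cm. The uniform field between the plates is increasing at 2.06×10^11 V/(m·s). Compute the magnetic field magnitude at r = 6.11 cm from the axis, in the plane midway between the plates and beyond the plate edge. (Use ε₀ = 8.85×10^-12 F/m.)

Through the whole plate area (πR² = 2.240×10^-3 m²), I_d = ε₀ πR² dE/dt = 4.084×10^-3 A.
With r > R the enclosed displacement current is the full I_d; B = μ₀ I_d / (2πr) = 1.34×10^-8 T.

1.34×10^-8 T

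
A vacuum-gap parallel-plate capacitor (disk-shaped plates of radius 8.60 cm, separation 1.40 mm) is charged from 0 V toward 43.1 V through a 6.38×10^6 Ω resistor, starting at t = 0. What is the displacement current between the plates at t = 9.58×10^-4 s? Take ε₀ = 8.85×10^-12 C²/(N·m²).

2.43×10^-6 A

With C = ε₀A/d = (8.85×10^-12)(0.02324)/(1.40×10^-3) = 1.469×10^-10 F, the time constant is τ = RC = 9.372×10^-4 s, so t/τ = 1.022 and e^(−t/τ) = 0.3599.
I_d = I_cond = (V₀/R) e^(−t/τ) = (6.755×10^-6)(0.3599) = 2.43×10^-6 A.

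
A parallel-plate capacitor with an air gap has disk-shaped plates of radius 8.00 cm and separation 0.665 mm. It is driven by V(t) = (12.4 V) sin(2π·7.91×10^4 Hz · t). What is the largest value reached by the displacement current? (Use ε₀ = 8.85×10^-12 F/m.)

The displacement current equals the conduction current C dV/dt, which peaks at C V₀ ω.
With C = ε₀A/d = (8.85×10^-12)(0.02011)/(6.65×10^-4) = 2.676×10^-10 F and ω = 2πf = 4.970×10^5 rad/s, I_d,max = (2.676×10^-10)(12.4)(4.970×10^5) = 1.65×10^-3 A.

1.65×10^-3 A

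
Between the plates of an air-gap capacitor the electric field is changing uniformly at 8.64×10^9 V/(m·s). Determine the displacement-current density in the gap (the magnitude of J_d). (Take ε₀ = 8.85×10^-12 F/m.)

0.0765 A/m²

J_d = ε₀ dE/dt = (8.85×10^-12)(8.64×10^9) = 0.0765 A/m².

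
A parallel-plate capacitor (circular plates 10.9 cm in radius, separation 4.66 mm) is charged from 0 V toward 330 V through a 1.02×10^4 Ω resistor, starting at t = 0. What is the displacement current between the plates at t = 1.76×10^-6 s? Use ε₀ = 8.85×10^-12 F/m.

2.84×10^-3 A

C = ε₀A/d = (8.85×10^-12)(0.03733)/(4.66×10^-3) = 7.089×10^-11 F, so τ = RC = 7.231×10^-7 s.
The conduction current is I(t) = (V₀/R) e^(−t/τ), and the displacement current between the plates equals it.
t/τ = 2.434; I_d = (330/1.02×10^4) · e^(−2.434) = (0.03235)(0.08769) = 2.84×10^-3 A.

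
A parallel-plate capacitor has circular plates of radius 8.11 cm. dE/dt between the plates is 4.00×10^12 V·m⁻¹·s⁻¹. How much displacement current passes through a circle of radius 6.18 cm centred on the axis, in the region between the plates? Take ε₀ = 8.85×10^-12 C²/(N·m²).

I_d = ε₀ dΦ_E/dt = ε₀ πR² (dE/dt) = (8.85×10^-12)(0.02066)(4.00×10^12) = 0.7314 A through the full plate area.
Since J_d is uniform, the enclosed fraction is (r/R)² = 0.5807, giving I_d,enc = 0.425 A.

0.425 A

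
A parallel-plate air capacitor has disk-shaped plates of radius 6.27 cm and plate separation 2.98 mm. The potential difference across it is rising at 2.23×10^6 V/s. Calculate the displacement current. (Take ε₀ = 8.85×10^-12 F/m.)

8.18×10^-5 A

The field between the plates is E = V/d, so dE/dt = (2.23×10^6)/(2.98×10^-3 m) = 7.483×10^8 V/(m·s).
I_d = ε₀ A (dE/dt) = (8.85×10^-12)(0.01235)(7.483×10^8) = 8.18×10^-5 A.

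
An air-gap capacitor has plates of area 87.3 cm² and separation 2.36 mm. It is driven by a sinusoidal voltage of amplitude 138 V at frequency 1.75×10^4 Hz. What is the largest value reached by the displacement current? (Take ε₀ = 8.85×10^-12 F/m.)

4.97×10^-4 A

The displacement current equals the conduction current C dV/dt, which peaks at C V₀ ω.
With C = ε₀A/d = (8.85×10^-12)(8.73×10^-3)/(2.36×10^-3) = 3.274×10^-11 F and ω = 2πf = 1.100×10^5 rad/s, I_d,max = (3.274×10^-11)(138)(1.100×10^5) = 4.97×10^-4 A.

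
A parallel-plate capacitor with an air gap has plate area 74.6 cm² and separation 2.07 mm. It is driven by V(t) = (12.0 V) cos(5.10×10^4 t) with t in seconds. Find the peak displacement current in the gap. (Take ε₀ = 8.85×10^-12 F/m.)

1.95×10^-5 A

C = ε₀A/d = (8.85×10^-12)(7.46×10^-3)/(2.07×10^-3) = 3.189×10^-11 F; ω = 5.10×10^4 rad/s.
I_d = C dV/dt, so |I_d|_max = C V₀ ω = (3.189×10^-11)(12.0)(5.10×10^4) = 1.95×10^-5 A.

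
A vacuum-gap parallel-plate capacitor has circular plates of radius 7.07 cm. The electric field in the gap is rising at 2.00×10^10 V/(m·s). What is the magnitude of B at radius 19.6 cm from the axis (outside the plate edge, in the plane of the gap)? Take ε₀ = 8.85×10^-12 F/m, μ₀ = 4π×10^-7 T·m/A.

I_d = ε₀ dΦ_E/dt = ε₀ πR² (dE/dt) = (8.85×10^-12)(0.01570)(2.00×10^10) = 2.779×10^-3 A through the full plate area.
Outside the plates the loop encloses all of I_d, so B·2πr = μ₀ I_d and B = 2.84×10^-9 T.

2.84×10^-9 T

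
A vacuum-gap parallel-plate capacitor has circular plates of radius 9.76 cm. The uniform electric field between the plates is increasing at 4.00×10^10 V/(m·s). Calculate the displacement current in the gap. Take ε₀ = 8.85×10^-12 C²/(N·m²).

I_d = ε₀ A (dE/dt) = (8.85×10^-12)(0.02993 m²)(4.00×10^10) = 0.0106 A.

0.0106 A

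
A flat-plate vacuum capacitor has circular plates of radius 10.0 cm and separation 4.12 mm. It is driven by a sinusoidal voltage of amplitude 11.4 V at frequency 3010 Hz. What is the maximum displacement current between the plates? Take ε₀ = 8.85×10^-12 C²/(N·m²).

1.45×10^-5 A

C = ε₀A/d = (8.85×10^-12)(0.03142)/(4.12×10^-3) = 6.749×10^-11 F; ω = 2πf = 1.891×10^4 rad/s.
I_d = C dV/dt, so |I_d|_max = C V₀ ω = (6.749×10^-11)(11.4)(1.891×10^4) = 1.45×10^-5 A.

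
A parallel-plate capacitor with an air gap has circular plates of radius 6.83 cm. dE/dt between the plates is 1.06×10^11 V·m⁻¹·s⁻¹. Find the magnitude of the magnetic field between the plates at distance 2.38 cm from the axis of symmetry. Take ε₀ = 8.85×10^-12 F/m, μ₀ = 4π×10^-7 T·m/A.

1.40×10^-8 T

Through the whole plate area (πR² = 0.01466 m²), I_d = ε₀ πR² dE/dt = 0.01375 A.
An Ampèrian loop of radius r encloses a fraction (r/R)² of I_d. Then B·2πr = μ₀ I_d (r/R)², giving B = μ₀ I_d r/(2πR²) = 1.40×10^-8 T.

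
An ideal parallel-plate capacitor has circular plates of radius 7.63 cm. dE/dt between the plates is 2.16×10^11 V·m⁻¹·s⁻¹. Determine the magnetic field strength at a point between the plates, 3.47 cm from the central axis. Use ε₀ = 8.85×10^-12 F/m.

I_d = ε₀ dΦ_E/dt = ε₀ πR² (dE/dt) = (8.85×10^-12)(0.01829)(2.16×10^11) = 0.03496 A through the full plate area.
For r < R the Ampère–Maxwell law gives B(2πr) = μ₀ I_d (r²/R²), so B = μ₀ I_d r/(2πR²) = (4π×10^-7)(0.03496)(0.0347)/(2π·0.0763²) = 4.17×10^-8 T.

4.17×10^-8 T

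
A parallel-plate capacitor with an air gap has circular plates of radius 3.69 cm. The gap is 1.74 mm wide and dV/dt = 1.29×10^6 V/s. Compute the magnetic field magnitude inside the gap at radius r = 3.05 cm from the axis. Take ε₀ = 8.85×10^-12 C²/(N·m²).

1.26×10^-10 T

dE/dt = (dV/dt)/d = 7.414×10^8 V/(m·s); I_d = ε₀(πR²)(dE/dt) = (8.85×10^-12)(4.278×10^-3)(7.414×10^8) = 2.807×10^-5 A.
∮B·dl = μ₀ I_d,enc with I_d,enc = I_d r²/R² = 1.918×10^-5 A; so B = μ₀ I_d,enc/(2πr) = 1.26×10^-10 T.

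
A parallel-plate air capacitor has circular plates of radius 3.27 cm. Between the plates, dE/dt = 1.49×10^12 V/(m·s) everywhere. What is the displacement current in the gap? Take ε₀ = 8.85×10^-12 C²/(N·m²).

With a uniform field, Φ_E = EA, so I_d = ε₀ A dE/dt = 0.0443 A.

0.0443 A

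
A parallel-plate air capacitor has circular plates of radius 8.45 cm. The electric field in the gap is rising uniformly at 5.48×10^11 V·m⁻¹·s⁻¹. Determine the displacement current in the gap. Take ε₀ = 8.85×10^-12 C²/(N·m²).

0.109 A

I_d = ε₀ A (dE/dt) = (8.85×10^-12)(0.02243 m²)(5.48×10^11) = 0.109 A.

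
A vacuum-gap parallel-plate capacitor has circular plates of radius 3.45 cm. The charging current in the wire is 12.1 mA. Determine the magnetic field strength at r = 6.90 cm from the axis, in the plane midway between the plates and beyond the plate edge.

No conduction current crosses the gap, so I_d there equals the 0.0121 A in the leads.
With r > R the enclosed displacement current is the full I_d; B = μ₀ I_d / (2πr) = 3.51×10^-8 T.

3.51×10^-8 T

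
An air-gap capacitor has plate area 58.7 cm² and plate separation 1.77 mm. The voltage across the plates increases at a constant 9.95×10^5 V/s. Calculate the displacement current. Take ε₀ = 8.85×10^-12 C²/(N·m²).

2.92×10^-5 A

C = ε₀A/d = (8.85×10^-12)(5.87×10^-3)/(1.77×10^-3) = 2.935×10^-11 F.
I_d = C dV/dt = (2.935×10^-11)(9.95×10^5) = 2.92×10^-5 A.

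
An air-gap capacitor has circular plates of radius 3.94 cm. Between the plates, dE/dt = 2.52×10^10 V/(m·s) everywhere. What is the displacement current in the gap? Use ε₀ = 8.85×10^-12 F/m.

The displacement current is ε₀ times dΦ_E/dt = ε₀ A dE/dt = (8.85×10^-12)(4.877×10^-3)(2.52×10^10) = 1.09×10^-3 A.

1.09×10^-3 A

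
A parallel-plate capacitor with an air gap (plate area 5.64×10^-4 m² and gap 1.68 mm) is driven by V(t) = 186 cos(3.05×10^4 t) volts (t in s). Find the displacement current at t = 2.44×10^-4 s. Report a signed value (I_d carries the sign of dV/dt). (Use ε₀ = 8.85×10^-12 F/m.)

-1.54×10^-5 A

C = ε₀A/d = (8.85×10^-12)(5.64×10^-4)/(1.68×10^-3) = 2.971×10^-12 F. dV/dt = V₀ω·−sin(ωt); at ωt = 7.442 rad this factor is -0.9163.
I_d = C dV/dt = (2.971×10^-12)(186)(3.05×10^4)(-0.9163) = -1.54×10^-5 A.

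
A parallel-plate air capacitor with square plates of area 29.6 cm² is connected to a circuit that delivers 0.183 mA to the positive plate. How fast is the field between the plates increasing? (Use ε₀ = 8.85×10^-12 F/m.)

By continuity, I_d in the gap equals the 0.183 mA flowing in the wire.
Since I_d = ε₀ A dE/dt, dE/dt = I_d/(ε₀A) = (1.83×10^-4)/((8.85×10^-12)(2.96×10^-3)) = 6.99×10^9 V/(m·s).

6.99×10^9 V/(m·s)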